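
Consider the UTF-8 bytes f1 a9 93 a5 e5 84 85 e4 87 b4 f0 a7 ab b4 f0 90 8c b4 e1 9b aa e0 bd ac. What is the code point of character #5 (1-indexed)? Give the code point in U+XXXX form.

Offset 0: leading byte 0xF1 = 11110001 → 4-byte char #1 = F1 A9 93 A5.
Offset 4: leading byte 0xE5 = 11100101 → 3-byte char #2 = E5 84 85.
Offset 7: leading byte 0xE4 = 11100100 → 3-byte char #3 = E4 87 B4.
Offset 10: leading byte 0xF0 = 11110000 → 4-byte char #4 = F0 A7 AB B4.
Offset 14: leading byte 0xF0 = 11110000 → 4-byte char #5 = F0 90 8C B4.
Leading byte 0xF0 = 11110000 matches 11110xxx → 4-byte sequence.
Byte 1: 0xF0 = 11110000, payload 000 (3 bits).
Byte 2: 0x90 = 10010000 (10xxxxxx ✓), payload 010000.
Byte 3: 0x8C = 10001100 (10xxxxxx ✓), payload 001100.
Byte 4: 0xB4 = 10110100 (10xxxxxx ✓), payload 110100.
Concatenate: 000010000001100110100 = 0x10334 (21 bits → U+10334).

U+10334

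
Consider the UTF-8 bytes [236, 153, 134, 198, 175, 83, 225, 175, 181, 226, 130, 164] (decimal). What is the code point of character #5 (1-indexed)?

U+20A4

Offset 0: leading byte 0xEC = 11101100 → 3-byte char #1 = EC 99 86.
Offset 3: leading byte 0xC6 = 11000110 → 2-byte char #2 = C6 AF.
Offset 5: leading byte 0x53 = 01010011 → 1-byte char #3 = 53.
Offset 6: leading byte 0xE1 = 11100001 → 3-byte char #4 = E1 AF B5.
Offset 9: leading byte 0xE2 = 11100010 → 3-byte char #5 = E2 82 A4.
Leading byte 0xE2 = 11100010 matches 1110xxxx → 3-byte sequence.
Byte 1: 0xE2 = 11100010, payload 0010 (4 bits).
Byte 2: 0x82 = 10000010 (10xxxxxx ✓), payload 000010.
Byte 3: 0xA4 = 10100100 (10xxxxxx ✓), payload 100100.
Concatenate: 0010000010100100 = 0x20A4 (16 bits → U+20A4).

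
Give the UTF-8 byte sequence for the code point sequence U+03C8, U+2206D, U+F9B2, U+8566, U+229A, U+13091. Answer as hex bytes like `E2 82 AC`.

CF 88 F0 A2 81 AD EF A6 B2 E8 95 A6 E2 8A 9A F0 93 82 91

U+03C8: 2-byte form → CF 88.
U+2206D: 4-byte form → F0 A2 81 AD.
U+F9B2: 3-byte form → EF A6 B2.
U+8566: 3-byte form → E8 95 A6.
U+229A: 3-byte form → E2 8A 9A.
U+13091: 4-byte form → F0 93 82 91.
Concatenated (19 bytes): CF 88 F0 A2 81 AD EF A6 B2 E8 95 A6 E2 8A 9A F0 93 82 91.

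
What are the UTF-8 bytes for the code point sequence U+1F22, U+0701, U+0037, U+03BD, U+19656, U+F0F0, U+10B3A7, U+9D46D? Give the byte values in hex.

U+1F22: 3-byte form → E1 BC A2.
U+0701: 2-byte form → DC 81.
U+0037: 1-byte form → 37.
U+03BD: 2-byte form → CE BD.
U+19656: 4-byte form → F0 99 99 96.
U+F0F0: 3-byte form → EF 83 B0.
U+10B3A7: 4-byte form → F4 8B 8E A7.
U+9D46D: 4-byte form → F2 9D 91 AD.
Concatenated (23 bytes): E1 BC A2 DC 81 37 CE BD F0 99 99 96 EF 83 B0 F4 8B 8E A7 F2 9D 91 AD.

E1 BC A2 DC 81 37 CE BD F0 99 99 96 EF 83 B0 F4 8B 8E A7 F2 9D 91 AD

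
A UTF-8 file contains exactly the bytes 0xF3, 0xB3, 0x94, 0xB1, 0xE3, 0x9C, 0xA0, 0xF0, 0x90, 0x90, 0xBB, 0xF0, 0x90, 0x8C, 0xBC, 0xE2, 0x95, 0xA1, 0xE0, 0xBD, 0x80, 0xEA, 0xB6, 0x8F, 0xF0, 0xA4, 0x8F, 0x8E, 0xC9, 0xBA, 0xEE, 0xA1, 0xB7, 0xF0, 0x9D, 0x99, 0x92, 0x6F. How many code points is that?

Byte at offset 0: 0xF3 = 11110011 → 4-byte char (#1). Advance 4.
Byte at offset 4: 0xE3 = 11100011 → 3-byte char (#2). Advance 3.
Byte at offset 7: 0xF0 = 11110000 → 4-byte char (#3). Advance 4.
Byte at offset 11: 0xF0 = 11110000 → 4-byte char (#4). Advance 4.
Byte at offset 15: 0xE2 = 11100010 → 3-byte char (#5). Advance 3.
Byte at offset 18: 0xE0 = 11100000 → 3-byte char (#6). Advance 3.
Byte at offset 21: 0xEA = 11101010 → 3-byte char (#7). Advance 3.
Byte at offset 24: 0xF0 = 11110000 → 4-byte char (#8). Advance 4.
Byte at offset 28: 0xC9 = 11001001 → 2-byte char (#9). Advance 2.
Byte at offset 30: 0xEE = 11101110 → 3-byte char (#10). Advance 3.
Byte at offset 33: 0xF0 = 11110000 → 4-byte char (#11). Advance 4.
Byte at offset 37: 0x6F = 01101111 → 1-byte char (#12). Advance 1.
Reached end at offset 38 after 12 code points.

12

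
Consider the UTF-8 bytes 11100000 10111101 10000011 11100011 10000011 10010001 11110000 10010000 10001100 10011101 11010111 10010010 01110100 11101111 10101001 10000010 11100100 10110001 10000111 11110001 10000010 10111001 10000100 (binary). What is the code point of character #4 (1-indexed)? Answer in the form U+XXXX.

Offset 0: leading byte 0xE0 = 11100000 → 3-byte char #1 = E0 BD 83.
Offset 3: leading byte 0xE3 = 11100011 → 3-byte char #2 = E3 83 91.
Offset 6: leading byte 0xF0 = 11110000 → 4-byte char #3 = F0 90 8C 9D.
Offset 10: leading byte 0xD7 = 11010111 → 2-byte char #4 = D7 92.
Leading byte 0xD7 = 11010111 matches 110xxxxx → 2-byte sequence.
Byte 1: 0xD7 = 11010111, payload 10111 (5 bits).
Byte 2: 0x92 = 10010010 (10xxxxxx ✓), payload 010010.
Concatenate: 10111010010 = 0x5D2 (11 bits → U+05D2).

U+05D2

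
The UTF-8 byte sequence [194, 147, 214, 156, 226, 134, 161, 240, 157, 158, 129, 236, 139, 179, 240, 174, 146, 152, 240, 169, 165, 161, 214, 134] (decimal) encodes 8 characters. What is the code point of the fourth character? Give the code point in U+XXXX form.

U+1D781

Offset 0: leading byte 0xC2 = 11000010 → 2-byte char #1 = C2 93.
Offset 2: leading byte 0xD6 = 11010110 → 2-byte char #2 = D6 9C.
Offset 4: leading byte 0xE2 = 11100010 → 3-byte char #3 = E2 86 A1.
Offset 7: leading byte 0xF0 = 11110000 → 4-byte char #4 = F0 9D 9E 81.
Leading byte 0xF0 = 11110000 matches 11110xxx → 4-byte sequence.
Byte 1: 0xF0 = 11110000, payload 000 (3 bits).
Byte 2: 0x9D = 10011101 (10xxxxxx ✓), payload 011101.
Byte 3: 0x9E = 10011110 (10xxxxxx ✓), payload 011110.
Byte 4: 0x81 = 10000001 (10xxxxxx ✓), payload 000001.
Concatenate: 000011101011110000001 = 0x1D781 (21 bits → U+1D781).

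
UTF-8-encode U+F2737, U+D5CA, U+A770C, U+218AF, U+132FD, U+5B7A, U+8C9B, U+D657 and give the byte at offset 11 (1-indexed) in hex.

1-indexed offset 11 is 0-indexed offset 10.
U+F2737 → 4-byte form F3 B2 9C B7 at offsets 0–3.
U+D5CA → 3-byte form ED 97 8A at offsets 4–6.
U+A770C → 4-byte form F2 A7 9C 8C at offsets 7–10.
Offset 10 falls in char 3's range; it's byte 4 of F2 A7 9C 8C = 0x8C.

0x8C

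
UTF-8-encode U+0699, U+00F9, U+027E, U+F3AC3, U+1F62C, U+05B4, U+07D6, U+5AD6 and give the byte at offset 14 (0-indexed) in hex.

0xD6

U+0699 → 2-byte form DA 99 at offsets 0–1.
U+00F9 → 2-byte form C3 B9 at offsets 2–3.
U+027E → 2-byte form C9 BE at offsets 4–5.
U+F3AC3 → 4-byte form F3 B3 AB 83 at offsets 6–9.
U+1F62C → 4-byte form F0 9F 98 AC at offsets 10–13.
U+05B4 → 2-byte form D6 B4 at offsets 14–15.
Offset 14 falls in char 6's range; it's byte 1 of D6 B4 = 0xD6.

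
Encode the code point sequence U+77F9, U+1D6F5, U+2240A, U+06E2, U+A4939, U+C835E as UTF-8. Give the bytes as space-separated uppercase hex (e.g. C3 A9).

E7 9F B9 F0 9D 9B B5 F0 A2 90 8A DB A2 F2 A4 A4 B9 F3 88 8D 9E

U+77F9: 3-byte form → E7 9F B9.
U+1D6F5: 4-byte form → F0 9D 9B B5.
U+2240A: 4-byte form → F0 A2 90 8A.
U+06E2: 2-byte form → DB A2.
U+A4939: 4-byte form → F2 A4 A4 B9.
U+C835E: 4-byte form → F3 88 8D 9E.
Concatenated (21 bytes): E7 9F B9 F0 9D 9B B5 F0 A2 90 8A DB A2 F2 A4 A4 B9 F3 88 8D 9E.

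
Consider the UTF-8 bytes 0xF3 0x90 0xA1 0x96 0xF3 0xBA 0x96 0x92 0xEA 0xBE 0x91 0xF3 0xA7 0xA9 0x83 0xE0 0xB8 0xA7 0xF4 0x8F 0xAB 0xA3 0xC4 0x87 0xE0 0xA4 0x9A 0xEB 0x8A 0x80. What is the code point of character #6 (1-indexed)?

U+10FAE3

Offset 0: leading byte 0xF3 = 11110011 → 4-byte char #1 = F3 90 A1 96.
Offset 4: leading byte 0xF3 = 11110011 → 4-byte char #2 = F3 BA 96 92.
Offset 8: leading byte 0xEA = 11101010 → 3-byte char #3 = EA BE 91.
Offset 11: leading byte 0xF3 = 11110011 → 4-byte char #4 = F3 A7 A9 83.
Offset 15: leading byte 0xE0 = 11100000 → 3-byte char #5 = E0 B8 A7.
Offset 18: leading byte 0xF4 = 11110100 → 4-byte char #6 = F4 8F AB A3.
Leading byte 0xF4 = 11110100 matches 11110xxx → 4-byte sequence.
Byte 1: 0xF4 = 11110100, payload 100 (3 bits).
Byte 2: 0x8F = 10001111 (10xxxxxx ✓), payload 001111.
Byte 3: 0xAB = 10101011 (10xxxxxx ✓), payload 101011.
Byte 4: 0xA3 = 10100011 (10xxxxxx ✓), payload 100011.
Concatenate: 100001111101011100011 = 0x10FAE3 (21 bits → U+10FAE3).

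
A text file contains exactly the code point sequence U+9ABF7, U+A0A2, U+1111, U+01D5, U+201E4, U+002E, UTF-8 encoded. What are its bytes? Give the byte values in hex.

U+9ABF7: 4-byte form → F2 9A AF B7.
U+A0A2: 3-byte form → EA 82 A2.
U+1111: 3-byte form → E1 84 91.
U+01D5: 2-byte form → C7 95.
U+201E4: 4-byte form → F0 A0 87 A4.
U+002E: 1-byte form → 2E.
Concatenated (17 bytes): F2 9A AF B7 EA 82 A2 E1 84 91 C7 95 F0 A0 87 A4 2E.

F2 9A AF B7 EA 82 A2 E1 84 91 C7 95 F0 A0 87 A4 2E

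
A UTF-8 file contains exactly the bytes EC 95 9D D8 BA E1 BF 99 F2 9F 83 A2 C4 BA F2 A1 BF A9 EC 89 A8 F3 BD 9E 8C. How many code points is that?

Byte at offset 0: 0xEC = 11101100 → 3-byte char (#1). Advance 3.
Byte at offset 3: 0xD8 = 11011000 → 2-byte char (#2). Advance 2.
Byte at offset 5: 0xE1 = 11100001 → 3-byte char (#3). Advance 3.
Byte at offset 8: 0xF2 = 11110010 → 4-byte char (#4). Advance 4.
Byte at offset 12: 0xC4 = 11000100 → 2-byte char (#5). Advance 2.
Byte at offset 14: 0xF2 = 11110010 → 4-byte char (#6). Advance 4.
Byte at offset 18: 0xEC = 11101100 → 3-byte char (#7). Advance 3.
Byte at offset 21: 0xF3 = 11110011 → 4-byte char (#8). Advance 4.
Reached end at offset 25 after 8 code points.

8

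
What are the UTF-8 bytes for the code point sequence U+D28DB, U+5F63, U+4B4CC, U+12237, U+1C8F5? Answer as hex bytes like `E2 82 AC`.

U+D28DB: 4-byte form → F3 92 A3 9B.
U+5F63: 3-byte form → E5 BD A3.
U+4B4CC: 4-byte form → F1 8B 93 8C.
U+12237: 4-byte form → F0 92 88 B7.
U+1C8F5: 4-byte form → F0 9C A3 B5.
Concatenated (19 bytes): F3 92 A3 9B E5 BD A3 F1 8B 93 8C F0 92 88 B7 F0 9C A3 B5.

F3 92 A3 9B E5 BD A3 F1 8B 93 8C F0 92 88 B7 F0 9C A3 B5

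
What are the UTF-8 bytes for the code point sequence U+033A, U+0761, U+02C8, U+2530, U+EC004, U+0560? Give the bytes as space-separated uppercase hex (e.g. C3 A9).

CC BA DD A1 CB 88 E2 94 B0 F3 AC 80 84 D5 A0

U+033A: 2-byte form → CC BA.
U+0761: 2-byte form → DD A1.
U+02C8: 2-byte form → CB 88.
U+2530: 3-byte form → E2 94 B0.
U+EC004: 4-byte form → F3 AC 80 84.
U+0560: 2-byte form → D5 A0.
Concatenated (15 bytes): CC BA DD A1 CB 88 E2 94 B0 F3 AC 80 84 D5 A0.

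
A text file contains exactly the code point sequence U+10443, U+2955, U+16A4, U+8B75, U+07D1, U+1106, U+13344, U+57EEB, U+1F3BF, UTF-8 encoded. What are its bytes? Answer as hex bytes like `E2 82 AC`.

U+10443: 4-byte form → F0 90 91 83.
U+2955: 3-byte form → E2 A5 95.
U+16A4: 3-byte form → E1 9A A4.
U+8B75: 3-byte form → E8 AD B5.
U+07D1: 2-byte form → DF 91.
U+1106: 3-byte form → E1 84 86.
U+13344: 4-byte form → F0 93 8D 84.
U+57EEB: 4-byte form → F1 97 BB AB.
U+1F3BF: 4-byte form → F0 9F 8E BF.
Concatenated (30 bytes): F0 90 91 83 E2 A5 95 E1 9A A4 E8 AD B5 DF 91 E1 84 86 F0 93 8D 84 F1 97 BB AB F0 9F 8E BF.

F0 90 91 83 E2 A5 95 E1 9A A4 E8 AD B5 DF 91 E1 84 86 F0 93 8D 84 F1 97 BB AB F0 9F 8E BF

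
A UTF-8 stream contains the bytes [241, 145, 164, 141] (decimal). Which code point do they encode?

U+5190D

Leading byte 0xF1 = 11110001 matches 11110xxx → 4-byte sequence.
Byte 1: 0xF1 = 11110001, payload 001 (3 bits).
Byte 2: 0x91 = 10010001 (10xxxxxx ✓), payload 010001.
Byte 3: 0xA4 = 10100100 (10xxxxxx ✓), payload 100100.
Byte 4: 0x8D = 10001101 (10xxxxxx ✓), payload 001101.
Concatenate: 001010001100100001101 = 0x5190D (21 bits → U+5190D).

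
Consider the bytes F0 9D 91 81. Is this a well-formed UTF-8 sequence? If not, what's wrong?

valid

Leading byte 0xF0 = 11110000 → 4-byte form.
Continuation bytes 0x9D=10011101, 0x91=10010001, 0x81=10000001 all match 10xxxxxx.
Decoded value 0x1D441 is ≥ 0x10000 (shortest form) and not a surrogate.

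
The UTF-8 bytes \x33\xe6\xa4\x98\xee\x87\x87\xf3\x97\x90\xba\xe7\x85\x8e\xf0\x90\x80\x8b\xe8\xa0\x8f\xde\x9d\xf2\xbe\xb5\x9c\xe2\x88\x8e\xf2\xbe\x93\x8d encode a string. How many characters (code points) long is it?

11

Byte at offset 0: 0x33 = 00110011 → 1-byte char (#1). Advance 1.
Byte at offset 1: 0xE6 = 11100110 → 3-byte char (#2). Advance 3.
Byte at offset 4: 0xEE = 11101110 → 3-byte char (#3). Advance 3.
Byte at offset 7: 0xF3 = 11110011 → 4-byte char (#4). Advance 4.
Byte at offset 11: 0xE7 = 11100111 → 3-byte char (#5). Advance 3.
Byte at offset 14: 0xF0 = 11110000 → 4-byte char (#6). Advance 4.
Byte at offset 18: 0xE8 = 11101000 → 3-byte char (#7). Advance 3.
Byte at offset 21: 0xDE = 11011110 → 2-byte char (#8). Advance 2.
Byte at offset 23: 0xF2 = 11110010 → 4-byte char (#9). Advance 4.
Byte at offset 27: 0xE2 = 11100010 → 3-byte char (#10). Advance 3.
Byte at offset 30: 0xF2 = 11110010 → 4-byte char (#11). Advance 4.
Reached end at offset 34 after 11 code points.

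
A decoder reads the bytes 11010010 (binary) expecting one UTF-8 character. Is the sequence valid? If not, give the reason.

invalid (sequence truncated)

Leading byte 0xD2 = 11010010 → 2-byte form, but only 1 byte is present.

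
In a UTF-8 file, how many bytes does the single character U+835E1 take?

4

U+835E1 = 0x835E1. UTF-8 uses 1 byte below 0x80, 2 below 0x800, 3 below 0x10000, 4 up to 0x10FFFF. 0x835E1 is in U+10000–U+10FFFF → 4 bytes.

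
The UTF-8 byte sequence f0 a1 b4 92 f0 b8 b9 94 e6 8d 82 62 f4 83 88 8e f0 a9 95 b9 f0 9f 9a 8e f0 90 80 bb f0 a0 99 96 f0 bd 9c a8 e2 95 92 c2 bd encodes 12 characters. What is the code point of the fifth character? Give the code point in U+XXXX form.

Offset 0: leading byte 0xF0 = 11110000 → 4-byte char #1 = F0 A1 B4 92.
Offset 4: leading byte 0xF0 = 11110000 → 4-byte char #2 = F0 B8 B9 94.
Offset 8: leading byte 0xE6 = 11100110 → 3-byte char #3 = E6 8D 82.
Offset 11: leading byte 0x62 = 01100010 → 1-byte char #4 = 62.
Offset 12: leading byte 0xF4 = 11110100 → 4-byte char #5 = F4 83 88 8E.
Leading byte 0xF4 = 11110100 matches 11110xxx → 4-byte sequence.
Byte 1: 0xF4 = 11110100, payload 100 (3 bits).
Byte 2: 0x83 = 10000011 (10xxxxxx ✓), payload 000011.
Byte 3: 0x88 = 10001000 (10xxxxxx ✓), payload 001000.
Byte 4: 0x8E = 10001110 (10xxxxxx ✓), payload 001110.
Concatenate: 100000011001000001110 = 0x10320E (21 bits → U+10320E).

U+10320E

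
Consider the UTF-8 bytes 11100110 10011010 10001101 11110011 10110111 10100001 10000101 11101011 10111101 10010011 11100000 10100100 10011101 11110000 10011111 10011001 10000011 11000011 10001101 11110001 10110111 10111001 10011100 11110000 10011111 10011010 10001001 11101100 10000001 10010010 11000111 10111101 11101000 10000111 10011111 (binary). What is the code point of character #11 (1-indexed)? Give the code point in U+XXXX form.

Offset 0: leading byte 0xE6 = 11100110 → 3-byte char #1 = E6 9A 8D.
Offset 3: leading byte 0xF3 = 11110011 → 4-byte char #2 = F3 B7 A1 85.
Offset 7: leading byte 0xEB = 11101011 → 3-byte char #3 = EB BD 93.
Offset 10: leading byte 0xE0 = 11100000 → 3-byte char #4 = E0 A4 9D.
Offset 13: leading byte 0xF0 = 11110000 → 4-byte char #5 = F0 9F 99 83.
Offset 17: leading byte 0xC3 = 11000011 → 2-byte char #6 = C3 8D.
Offset 19: leading byte 0xF1 = 11110001 → 4-byte char #7 = F1 B7 B9 9C.
Offset 23: leading byte 0xF0 = 11110000 → 4-byte char #8 = F0 9F 9A 89.
Offset 27: leading byte 0xEC = 11101100 → 3-byte char #9 = EC 81 92.
Offset 30: leading byte 0xC7 = 11000111 → 2-byte char #10 = C7 BD.
Offset 32: leading byte 0xE8 = 11101000 → 3-byte char #11 = E8 87 9F.
Leading byte 0xE8 = 11101000 matches 1110xxxx → 3-byte sequence.
Byte 1: 0xE8 = 11101000, payload 1000 (4 bits).
Byte 2: 0x87 = 10000111 (10xxxxxx ✓), payload 000111.
Byte 3: 0x9F = 10011111 (10xxxxxx ✓), payload 011111.
Concatenate: 1000000111011111 = 0x81DF (16 bits → U+81DF).

U+81DF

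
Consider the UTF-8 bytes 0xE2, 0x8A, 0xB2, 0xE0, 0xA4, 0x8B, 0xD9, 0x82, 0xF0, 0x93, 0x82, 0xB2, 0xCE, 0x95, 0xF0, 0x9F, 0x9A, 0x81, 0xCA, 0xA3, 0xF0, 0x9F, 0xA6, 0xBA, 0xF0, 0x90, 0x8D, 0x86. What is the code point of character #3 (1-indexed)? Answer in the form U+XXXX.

U+0642

Offset 0: leading byte 0xE2 = 11100010 → 3-byte char #1 = E2 8A B2.
Offset 3: leading byte 0xE0 = 11100000 → 3-byte char #2 = E0 A4 8B.
Offset 6: leading byte 0xD9 = 11011001 → 2-byte char #3 = D9 82.
Leading byte 0xD9 = 11011001 matches 110xxxxx → 2-byte sequence.
Byte 1: 0xD9 = 11011001, payload 11001 (5 bits).
Byte 2: 0x82 = 10000010 (10xxxxxx ✓), payload 000010.
Concatenate: 11001000010 = 0x642 (11 bits → U+0642).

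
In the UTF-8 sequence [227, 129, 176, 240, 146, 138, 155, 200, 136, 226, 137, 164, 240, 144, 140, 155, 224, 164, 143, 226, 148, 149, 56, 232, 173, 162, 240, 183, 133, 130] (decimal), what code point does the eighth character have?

Offset 0: leading byte 0xE3 = 11100011 → 3-byte char #1 = E3 81 B0.
Offset 3: leading byte 0xF0 = 11110000 → 4-byte char #2 = F0 92 8A 9B.
Offset 7: leading byte 0xC8 = 11001000 → 2-byte char #3 = C8 88.
Offset 9: leading byte 0xE2 = 11100010 → 3-byte char #4 = E2 89 A4.
Offset 12: leading byte 0xF0 = 11110000 → 4-byte char #5 = F0 90 8C 9B.
Offset 16: leading byte 0xE0 = 11100000 → 3-byte char #6 = E0 A4 8F.
Offset 19: leading byte 0xE2 = 11100010 → 3-byte char #7 = E2 94 95.
Offset 22: leading byte 0x38 = 00111000 → 1-byte char #8 = 38.
Leading byte 0x38 = 00111000 matches 0xxxxxxx → 1-byte sequence.
Byte 1: 0x38 = 00111000, payload 0111000 (7 bits).
Concatenate: 0111000 = 0x38 (7 bits → U+0038).

U+0038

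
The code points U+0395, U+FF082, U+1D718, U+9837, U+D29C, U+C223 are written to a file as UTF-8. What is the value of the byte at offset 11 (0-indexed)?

0xA0

U+0395 → 2-byte form CE 95 at offsets 0–1.
U+FF082 → 4-byte form F3 BF 82 82 at offsets 2–5.
U+1D718 → 4-byte form F0 9D 9C 98 at offsets 6–9.
U+9837 → 3-byte form E9 A0 B7 at offsets 10–12.
Offset 11 falls in char 4's range; it's byte 2 of E9 A0 B7 = 0xA0.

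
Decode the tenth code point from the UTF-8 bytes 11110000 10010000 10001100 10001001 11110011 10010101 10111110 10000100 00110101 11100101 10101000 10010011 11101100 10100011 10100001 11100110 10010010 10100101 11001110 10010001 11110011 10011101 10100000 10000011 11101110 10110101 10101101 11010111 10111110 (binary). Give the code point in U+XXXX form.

Offset 0: leading byte 0xF0 = 11110000 → 4-byte char #1 = F0 90 8C 89.
Offset 4: leading byte 0xF3 = 11110011 → 4-byte char #2 = F3 95 BE 84.
Offset 8: leading byte 0x35 = 00110101 → 1-byte char #3 = 35.
Offset 9: leading byte 0xE5 = 11100101 → 3-byte char #4 = E5 A8 93.
Offset 12: leading byte 0xEC = 11101100 → 3-byte char #5 = EC A3 A1.
Offset 15: leading byte 0xE6 = 11100110 → 3-byte char #6 = E6 92 A5.
Offset 18: leading byte 0xCE = 11001110 → 2-byte char #7 = CE 91.
Offset 20: leading byte 0xF3 = 11110011 → 4-byte char #8 = F3 9D A0 83.
Offset 24: leading byte 0xEE = 11101110 → 3-byte char #9 = EE B5 AD.
Offset 27: leading byte 0xD7 = 11010111 → 2-byte char #10 = D7 BE.
Leading byte 0xD7 = 11010111 matches 110xxxxx → 2-byte sequence.
Byte 1: 0xD7 = 11010111, payload 10111 (5 bits).
Byte 2: 0xBE = 10111110 (10xxxxxx ✓), payload 111110.
Concatenate: 10111111110 = 0x5FE (11 bits → U+05FE).

U+05FE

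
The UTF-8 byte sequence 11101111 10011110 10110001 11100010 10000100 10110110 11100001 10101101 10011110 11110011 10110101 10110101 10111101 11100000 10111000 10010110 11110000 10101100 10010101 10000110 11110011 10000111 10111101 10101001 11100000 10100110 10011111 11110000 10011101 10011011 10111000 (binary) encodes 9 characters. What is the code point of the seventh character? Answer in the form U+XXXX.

U+C7F69

Offset 0: leading byte 0xEF = 11101111 → 3-byte char #1 = EF 9E B1.
Offset 3: leading byte 0xE2 = 11100010 → 3-byte char #2 = E2 84 B6.
Offset 6: leading byte 0xE1 = 11100001 → 3-byte char #3 = E1 AD 9E.
Offset 9: leading byte 0xF3 = 11110011 → 4-byte char #4 = F3 B5 B5 BD.
Offset 13: leading byte 0xE0 = 11100000 → 3-byte char #5 = E0 B8 96.
Offset 16: leading byte 0xF0 = 11110000 → 4-byte char #6 = F0 AC 95 86.
Offset 20: leading byte 0xF3 = 11110011 → 4-byte char #7 = F3 87 BD A9.
Leading byte 0xF3 = 11110011 matches 11110xxx → 4-byte sequence.
Byte 1: 0xF3 = 11110011, payload 011 (3 bits).
Byte 2: 0x87 = 10000111 (10xxxxxx ✓), payload 000111.
Byte 3: 0xBD = 10111101 (10xxxxxx ✓), payload 111101.
Byte 4: 0xA9 = 10101001 (10xxxxxx ✓), payload 101001.
Concatenate: 011000111111101101001 = 0xC7F69 (21 bits → U+C7F69).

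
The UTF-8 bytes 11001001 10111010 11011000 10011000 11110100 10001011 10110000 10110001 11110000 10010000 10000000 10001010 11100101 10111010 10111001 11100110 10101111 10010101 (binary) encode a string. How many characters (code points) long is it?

6

Byte at offset 0: 0xC9 = 11001001 → 2-byte char (#1). Advance 2.
Byte at offset 2: 0xD8 = 11011000 → 2-byte char (#2). Advance 2.
Byte at offset 4: 0xF4 = 11110100 → 4-byte char (#3). Advance 4.
Byte at offset 8: 0xF0 = 11110000 → 4-byte char (#4). Advance 4.
Byte at offset 12: 0xE5 = 11100101 → 3-byte char (#5). Advance 3.
Byte at offset 15: 0xE6 = 11100110 → 3-byte char (#6). Advance 3.
Reached end at offset 18 after 6 code points.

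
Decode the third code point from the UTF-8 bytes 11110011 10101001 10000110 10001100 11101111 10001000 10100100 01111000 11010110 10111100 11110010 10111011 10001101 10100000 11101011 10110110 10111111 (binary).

Offset 0: leading byte 0xF3 = 11110011 → 4-byte char #1 = F3 A9 86 8C.
Offset 4: leading byte 0xEF = 11101111 → 3-byte char #2 = EF 88 A4.
Offset 7: leading byte 0x78 = 01111000 → 1-byte char #3 = 78.
Leading byte 0x78 = 01111000 matches 0xxxxxxx → 1-byte sequence.
Byte 1: 0x78 = 01111000, payload 1111000 (7 bits).
Concatenate: 1111000 = 0x78 (7 bits → U+0078).

U+0078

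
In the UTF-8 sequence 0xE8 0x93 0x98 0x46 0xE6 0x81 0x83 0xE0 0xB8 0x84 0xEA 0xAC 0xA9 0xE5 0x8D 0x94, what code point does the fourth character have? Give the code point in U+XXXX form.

Offset 0: leading byte 0xE8 = 11101000 → 3-byte char #1 = E8 93 98.
Offset 3: leading byte 0x46 = 01000110 → 1-byte char #2 = 46.
Offset 4: leading byte 0xE6 = 11100110 → 3-byte char #3 = E6 81 83.
Offset 7: leading byte 0xE0 = 11100000 → 3-byte char #4 = E0 B8 84.
Leading byte 0xE0 = 11100000 matches 1110xxxx → 3-byte sequence.
Byte 1: 0xE0 = 11100000, payload 0000 (4 bits).
Byte 2: 0xB8 = 10111000 (10xxxxxx ✓), payload 111000.
Byte 3: 0x84 = 10000100 (10xxxxxx ✓), payload 000100.
Concatenate: 0000111000000100 = 0xE04 (16 bits → U+0E04).

U+0E04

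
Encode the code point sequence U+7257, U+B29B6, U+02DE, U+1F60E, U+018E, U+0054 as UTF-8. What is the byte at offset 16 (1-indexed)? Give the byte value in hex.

0x54

1-indexed offset 16 is 0-indexed offset 15.
U+7257 → 3-byte form E7 89 97 at offsets 0–2.
U+B29B6 → 4-byte form F2 B2 A6 B6 at offsets 3–6.
U+02DE → 2-byte form CB 9E at offsets 7–8.
U+1F60E → 4-byte form F0 9F 98 8E at offsets 9–12.
U+018E → 2-byte form C6 8E at offsets 13–14.
U+0054 → 1-byte form 54 at offsets 15–15.
Offset 15 falls in char 6's range; it's byte 1 of 54 = 0x54.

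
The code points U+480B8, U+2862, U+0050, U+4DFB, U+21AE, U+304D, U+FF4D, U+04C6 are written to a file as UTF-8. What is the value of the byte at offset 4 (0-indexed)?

0xE2

U+480B8 → 4-byte form F1 88 82 B8 at offsets 0–3.
U+2862 → 3-byte form E2 A1 A2 at offsets 4–6.
Offset 4 falls in char 2's range; it's byte 1 of E2 A1 A2 = 0xE2.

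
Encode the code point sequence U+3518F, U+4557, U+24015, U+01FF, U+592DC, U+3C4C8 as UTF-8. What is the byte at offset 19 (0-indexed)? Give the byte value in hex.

U+3518F → 4-byte form F0 B5 86 8F at offsets 0–3.
U+4557 → 3-byte form E4 95 97 at offsets 4–6.
U+24015 → 4-byte form F0 A4 80 95 at offsets 7–10.
U+01FF → 2-byte form C7 BF at offsets 11–12.
U+592DC → 4-byte form F1 99 8B 9C at offsets 13–16.
U+3C4C8 → 4-byte form F0 BC 93 88 at offsets 17–20.
Offset 19 falls in char 6's range; it's byte 3 of F0 BC 93 88 = 0x93.

0x93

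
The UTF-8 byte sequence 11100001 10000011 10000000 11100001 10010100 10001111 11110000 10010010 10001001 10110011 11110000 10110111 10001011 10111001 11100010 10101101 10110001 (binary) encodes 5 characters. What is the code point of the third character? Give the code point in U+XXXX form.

Offset 0: leading byte 0xE1 = 11100001 → 3-byte char #1 = E1 83 80.
Offset 3: leading byte 0xE1 = 11100001 → 3-byte char #2 = E1 94 8F.
Offset 6: leading byte 0xF0 = 11110000 → 4-byte char #3 = F0 92 89 B3.
Leading byte 0xF0 = 11110000 matches 11110xxx → 4-byte sequence.
Byte 1: 0xF0 = 11110000, payload 000 (3 bits).
Byte 2: 0x92 = 10010010 (10xxxxxx ✓), payload 010010.
Byte 3: 0x89 = 10001001 (10xxxxxx ✓), payload 001001.
Byte 4: 0xB3 = 10110011 (10xxxxxx ✓), payload 110011.
Concatenate: 000010010001001110011 = 0x12273 (21 bits → U+12273).

U+12273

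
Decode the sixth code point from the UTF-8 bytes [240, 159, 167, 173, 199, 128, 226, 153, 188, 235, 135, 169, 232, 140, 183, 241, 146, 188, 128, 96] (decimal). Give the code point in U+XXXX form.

Offset 0: leading byte 0xF0 = 11110000 → 4-byte char #1 = F0 9F A7 AD.
Offset 4: leading byte 0xC7 = 11000111 → 2-byte char #2 = C7 80.
Offset 6: leading byte 0xE2 = 11100010 → 3-byte char #3 = E2 99 BC.
Offset 9: leading byte 0xEB = 11101011 → 3-byte char #4 = EB 87 A9.
Offset 12: leading byte 0xE8 = 11101000 → 3-byte char #5 = E8 8C B7.
Offset 15: leading byte 0xF1 = 11110001 → 4-byte char #6 = F1 92 BC 80.
Leading byte 0xF1 = 11110001 matches 11110xxx → 4-byte sequence.
Byte 1: 0xF1 = 11110001, payload 001 (3 bits).
Byte 2: 0x92 = 10010010 (10xxxxxx ✓), payload 010010.
Byte 3: 0xBC = 10111100 (10xxxxxx ✓), payload 111100.
Byte 4: 0x80 = 10000000 (10xxxxxx ✓), payload 000000.
Concatenate: 001010010111100000000 = 0x52F00 (21 bits → U+52F00).

U+52F00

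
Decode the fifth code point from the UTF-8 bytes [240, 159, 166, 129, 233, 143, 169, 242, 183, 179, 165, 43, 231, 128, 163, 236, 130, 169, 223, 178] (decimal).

U+7023

Offset 0: leading byte 0xF0 = 11110000 → 4-byte char #1 = F0 9F A6 81.
Offset 4: leading byte 0xE9 = 11101001 → 3-byte char #2 = E9 8F A9.
Offset 7: leading byte 0xF2 = 11110010 → 4-byte char #3 = F2 B7 B3 A5.
Offset 11: leading byte 0x2B = 00101011 → 1-byte char #4 = 2B.
Offset 12: leading byte 0xE7 = 11100111 → 3-byte char #5 = E7 80 A3.
Leading byte 0xE7 = 11100111 matches 1110xxxx → 3-byte sequence.
Byte 1: 0xE7 = 11100111, payload 0111 (4 bits).
Byte 2: 0x80 = 10000000 (10xxxxxx ✓), payload 000000.
Byte 3: 0xA3 = 10100011 (10xxxxxx ✓), payload 100011.
Concatenate: 0111000000100011 = 0x7023 (16 bits → U+7023).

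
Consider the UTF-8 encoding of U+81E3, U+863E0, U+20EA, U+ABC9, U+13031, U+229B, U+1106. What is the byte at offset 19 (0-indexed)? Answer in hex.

0x9B

U+81E3 → 3-byte form E8 87 A3 at offsets 0–2.
U+863E0 → 4-byte form F2 86 8F A0 at offsets 3–6.
U+20EA → 3-byte form E2 83 AA at offsets 7–9.
U+ABC9 → 3-byte form EA AF 89 at offsets 10–12.
U+13031 → 4-byte form F0 93 80 B1 at offsets 13–16.
U+229B → 3-byte form E2 8A 9B at offsets 17–19.
Offset 19 falls in char 6's range; it's byte 3 of E2 8A 9B = 0x9B.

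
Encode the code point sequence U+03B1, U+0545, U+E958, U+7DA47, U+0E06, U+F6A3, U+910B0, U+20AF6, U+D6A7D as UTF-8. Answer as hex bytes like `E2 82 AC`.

U+03B1: 2-byte form → CE B1.
U+0545: 2-byte form → D5 85.
U+E958: 3-byte form → EE A5 98.
U+7DA47: 4-byte form → F1 BD A9 87.
U+0E06: 3-byte form → E0 B8 86.
U+F6A3: 3-byte form → EF 9A A3.
U+910B0: 4-byte form → F2 91 82 B0.
U+20AF6: 4-byte form → F0 A0 AB B6.
U+D6A7D: 4-byte form → F3 96 A9 BD.
Concatenated (29 bytes): CE B1 D5 85 EE A5 98 F1 BD A9 87 E0 B8 86 EF 9A A3 F2 91 82 B0 F0 A0 AB B6 F3 96 A9 BD.

CE B1 D5 85 EE A5 98 F1 BD A9 87 E0 B8 86 EF 9A A3 F2 91 82 B0 F0 A0 AB B6 F3 96 A9 BD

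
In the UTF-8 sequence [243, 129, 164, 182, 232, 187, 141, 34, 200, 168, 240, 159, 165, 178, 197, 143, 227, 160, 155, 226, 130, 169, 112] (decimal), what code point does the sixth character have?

Offset 0: leading byte 0xF3 = 11110011 → 4-byte char #1 = F3 81 A4 B6.
Offset 4: leading byte 0xE8 = 11101000 → 3-byte char #2 = E8 BB 8D.
Offset 7: leading byte 0x22 = 00100010 → 1-byte char #3 = 22.
Offset 8: leading byte 0xC8 = 11001000 → 2-byte char #4 = C8 A8.
Offset 10: leading byte 0xF0 = 11110000 → 4-byte char #5 = F0 9F A5 B2.
Offset 14: leading byte 0xC5 = 11000101 → 2-byte char #6 = C5 8F.
Leading byte 0xC5 = 11000101 matches 110xxxxx → 2-byte sequence.
Byte 1: 0xC5 = 11000101, payload 00101 (5 bits).
Byte 2: 0x8F = 10001111 (10xxxxxx ✓), payload 001111.
Concatenate: 00101001111 = 0x14F (11 bits → U+014F).

U+014F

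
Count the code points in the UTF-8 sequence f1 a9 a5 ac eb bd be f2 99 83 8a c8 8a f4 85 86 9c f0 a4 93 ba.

6

Byte at offset 0: 0xF1 = 11110001 → 4-byte char (#1). Advance 4.
Byte at offset 4: 0xEB = 11101011 → 3-byte char (#2). Advance 3.
Byte at offset 7: 0xF2 = 11110010 → 4-byte char (#3). Advance 4.
Byte at offset 11: 0xC8 = 11001000 → 2-byte char (#4). Advance 2.
Byte at offset 13: 0xF4 = 11110100 → 4-byte char (#5). Advance 4.
Byte at offset 17: 0xF0 = 11110000 → 4-byte char (#6). Advance 4.
Reached end at offset 21 after 6 code points.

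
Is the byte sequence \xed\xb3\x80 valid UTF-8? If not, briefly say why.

invalid (encodes a surrogate (U+D800–U+DFFF))

Structurally a 3-byte sequence; payload = 0xDCC0.
But 0xDCC0 is in U+D800–U+DFFF, the surrogate range. Surrogates are not Unicode scalar values and are forbidden in UTF-8.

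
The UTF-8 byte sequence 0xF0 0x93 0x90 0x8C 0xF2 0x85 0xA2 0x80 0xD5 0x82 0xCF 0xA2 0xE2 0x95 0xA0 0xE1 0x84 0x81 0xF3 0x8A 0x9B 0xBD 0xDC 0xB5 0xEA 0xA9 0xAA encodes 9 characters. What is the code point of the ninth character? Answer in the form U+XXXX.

U+AA6A

Offset 0: leading byte 0xF0 = 11110000 → 4-byte char #1 = F0 93 90 8C.
Offset 4: leading byte 0xF2 = 11110010 → 4-byte char #2 = F2 85 A2 80.
Offset 8: leading byte 0xD5 = 11010101 → 2-byte char #3 = D5 82.
Offset 10: leading byte 0xCF = 11001111 → 2-byte char #4 = CF A2.
Offset 12: leading byte 0xE2 = 11100010 → 3-byte char #5 = E2 95 A0.
Offset 15: leading byte 0xE1 = 11100001 → 3-byte char #6 = E1 84 81.
Offset 18: leading byte 0xF3 = 11110011 → 4-byte char #7 = F3 8A 9B BD.
Offset 22: leading byte 0xDC = 11011100 → 2-byte char #8 = DC B5.
Offset 24: leading byte 0xEA = 11101010 → 3-byte char #9 = EA A9 AA.
Leading byte 0xEA = 11101010 matches 1110xxxx → 3-byte sequence.
Byte 1: 0xEA = 11101010, payload 1010 (4 bits).
Byte 2: 0xA9 = 10101001 (10xxxxxx ✓), payload 101001.
Byte 3: 0xAA = 10101010 (10xxxxxx ✓), payload 101010.
Concatenate: 1010101001101010 = 0xAA6A (16 bits → U+AA6A).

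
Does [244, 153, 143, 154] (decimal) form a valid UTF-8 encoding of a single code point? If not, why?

Leading byte 0xF4 = 11110100 → 4-byte form.
Payload = 0x1193DA, which exceeds U+10FFFF, the maximum Unicode code point. (Leading bytes F5–FF, or F4 followed by ≥ 0x90, are invalid.)

invalid (encodes a value above U+10FFFF)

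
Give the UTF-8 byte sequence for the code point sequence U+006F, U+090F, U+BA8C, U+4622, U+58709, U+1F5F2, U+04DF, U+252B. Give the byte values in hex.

6F E0 A4 8F EB AA 8C E4 98 A2 F1 98 9C 89 F0 9F 97 B2 D3 9F E2 94 AB

U+006F: 1-byte form → 6F.
U+090F: 3-byte form → E0 A4 8F.
U+BA8C: 3-byte form → EB AA 8C.
U+4622: 3-byte form → E4 98 A2.
U+58709: 4-byte form → F1 98 9C 89.
U+1F5F2: 4-byte form → F0 9F 97 B2.
U+04DF: 2-byte form → D3 9F.
U+252B: 3-byte form → E2 94 AB.
Concatenated (23 bytes): 6F E0 A4 8F EB AA 8C E4 98 A2 F1 98 9C 89 F0 9F 97 B2 D3 9F E2 94 AB.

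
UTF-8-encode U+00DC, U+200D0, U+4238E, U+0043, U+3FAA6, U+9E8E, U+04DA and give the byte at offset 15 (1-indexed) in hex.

1-indexed offset 15 is 0-indexed offset 14.
U+00DC → 2-byte form C3 9C at offsets 0–1.
U+200D0 → 4-byte form F0 A0 83 90 at offsets 2–5.
U+4238E → 4-byte form F1 82 8E 8E at offsets 6–9.
U+0043 → 1-byte form 43 at offsets 10–10.
U+3FAA6 → 4-byte form F0 BF AA A6 at offsets 11–14.
Offset 14 falls in char 5's range; it's byte 4 of F0 BF AA A6 = 0xA6.

0xA6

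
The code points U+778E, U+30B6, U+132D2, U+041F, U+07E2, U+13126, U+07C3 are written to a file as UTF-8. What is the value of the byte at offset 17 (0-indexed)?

0xA6

U+778E → 3-byte form E7 9E 8E at offsets 0–2.
U+30B6 → 3-byte form E3 82 B6 at offsets 3–5.
U+132D2 → 4-byte form F0 93 8B 92 at offsets 6–9.
U+041F → 2-byte form D0 9F at offsets 10–11.
U+07E2 → 2-byte form DF A2 at offsets 12–13.
U+13126 → 4-byte form F0 93 84 A6 at offsets 14–17.
Offset 17 falls in char 6's range; it's byte 4 of F0 93 84 A6 = 0xA6.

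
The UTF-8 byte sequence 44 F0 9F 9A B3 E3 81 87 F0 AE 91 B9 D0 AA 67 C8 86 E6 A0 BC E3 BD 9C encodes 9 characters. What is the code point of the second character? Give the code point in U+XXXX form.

Offset 0: leading byte 0x44 = 01000100 → 1-byte char #1 = 44.
Offset 1: leading byte 0xF0 = 11110000 → 4-byte char #2 = F0 9F 9A B3.
Leading byte 0xF0 = 11110000 matches 11110xxx → 4-byte sequence.
Byte 1: 0xF0 = 11110000, payload 000 (3 bits).
Byte 2: 0x9F = 10011111 (10xxxxxx ✓), payload 011111.
Byte 3: 0x9A = 10011010 (10xxxxxx ✓), payload 011010.
Byte 4: 0xB3 = 10110011 (10xxxxxx ✓), payload 110011.
Concatenate: 000011111011010110011 = 0x1F6B3 (21 bits → U+1F6B3).

U+1F6B3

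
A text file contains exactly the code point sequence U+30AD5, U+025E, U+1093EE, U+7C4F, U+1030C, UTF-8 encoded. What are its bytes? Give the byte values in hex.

F0 B0 AB 95 C9 9E F4 89 8F AE E7 B1 8F F0 90 8C 8C

U+30AD5: 4-byte form → F0 B0 AB 95.
U+025E: 2-byte form → C9 9E.
U+1093EE: 4-byte form → F4 89 8F AE.
U+7C4F: 3-byte form → E7 B1 8F.
U+1030C: 4-byte form → F0 90 8C 8C.
Concatenated (17 bytes): F0 B0 AB 95 C9 9E F4 89 8F AE E7 B1 8F F0 90 8C 8C.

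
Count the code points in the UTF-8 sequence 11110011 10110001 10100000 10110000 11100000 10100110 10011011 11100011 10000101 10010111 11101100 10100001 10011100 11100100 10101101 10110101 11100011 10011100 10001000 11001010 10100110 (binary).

7

Byte at offset 0: 0xF3 = 11110011 → 4-byte char (#1). Advance 4.
Byte at offset 4: 0xE0 = 11100000 → 3-byte char (#2). Advance 3.
Byte at offset 7: 0xE3 = 11100011 → 3-byte char (#3). Advance 3.
Byte at offset 10: 0xEC = 11101100 → 3-byte char (#4). Advance 3.
Byte at offset 13: 0xE4 = 11100100 → 3-byte char (#5). Advance 3.
Byte at offset 16: 0xE3 = 11100011 → 3-byte char (#6). Advance 3.
Byte at offset 19: 0xCA = 11001010 → 2-byte char (#7). Advance 2.
Reached end at offset 21 after 7 code points.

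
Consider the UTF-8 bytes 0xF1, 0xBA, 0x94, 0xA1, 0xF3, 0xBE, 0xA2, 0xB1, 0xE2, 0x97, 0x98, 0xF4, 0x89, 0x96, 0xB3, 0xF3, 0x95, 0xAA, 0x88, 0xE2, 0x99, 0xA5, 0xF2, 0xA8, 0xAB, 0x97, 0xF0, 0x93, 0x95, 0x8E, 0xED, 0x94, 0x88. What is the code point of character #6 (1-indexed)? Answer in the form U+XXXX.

Offset 0: leading byte 0xF1 = 11110001 → 4-byte char #1 = F1 BA 94 A1.
Offset 4: leading byte 0xF3 = 11110011 → 4-byte char #2 = F3 BE A2 B1.
Offset 8: leading byte 0xE2 = 11100010 → 3-byte char #3 = E2 97 98.
Offset 11: leading byte 0xF4 = 11110100 → 4-byte char #4 = F4 89 96 B3.
Offset 15: leading byte 0xF3 = 11110011 → 4-byte char #5 = F3 95 AA 88.
Offset 19: leading byte 0xE2 = 11100010 → 3-byte char #6 = E2 99 A5.
Leading byte 0xE2 = 11100010 matches 1110xxxx → 3-byte sequence.
Byte 1: 0xE2 = 11100010, payload 0010 (4 bits).
Byte 2: 0x99 = 10011001 (10xxxxxx ✓), payload 011001.
Byte 3: 0xA5 = 10100101 (10xxxxxx ✓), payload 100101.
Concatenate: 0010011001100101 = 0x2665 (16 bits → U+2665).

U+2665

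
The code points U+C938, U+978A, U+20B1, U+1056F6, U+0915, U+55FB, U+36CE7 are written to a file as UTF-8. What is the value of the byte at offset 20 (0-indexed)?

0xB6

U+C938 → 3-byte form EC A4 B8 at offsets 0–2.
U+978A → 3-byte form E9 9E 8A at offsets 3–5.
U+20B1 → 3-byte form E2 82 B1 at offsets 6–8.
U+1056F6 → 4-byte form F4 85 9B B6 at offsets 9–12.
U+0915 → 3-byte form E0 A4 95 at offsets 13–15.
U+55FB → 3-byte form E5 97 BB at offsets 16–18.
U+36CE7 → 4-byte form F0 B6 B3 A7 at offsets 19–22.
Offset 20 falls in char 7's range; it's byte 2 of F0 B6 B3 A7 = 0xB6.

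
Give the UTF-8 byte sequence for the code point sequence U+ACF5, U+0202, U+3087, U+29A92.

EA B3 B5 C8 82 E3 82 87 F0 A9 AA 92

U+ACF5: 3-byte form → EA B3 B5.
U+0202: 2-byte form → C8 82.
U+3087: 3-byte form → E3 82 87.
U+29A92: 4-byte form → F0 A9 AA 92.
Concatenated (12 bytes): EA B3 B5 C8 82 E3 82 87 F0 A9 AA 92.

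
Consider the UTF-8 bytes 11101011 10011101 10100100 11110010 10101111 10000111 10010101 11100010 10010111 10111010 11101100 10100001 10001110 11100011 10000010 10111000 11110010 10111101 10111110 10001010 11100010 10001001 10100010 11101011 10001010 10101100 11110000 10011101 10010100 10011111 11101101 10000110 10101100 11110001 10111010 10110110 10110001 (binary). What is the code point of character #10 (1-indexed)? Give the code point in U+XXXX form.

U+D1AC

Offset 0: leading byte 0xEB = 11101011 → 3-byte char #1 = EB 9D A4.
Offset 3: leading byte 0xF2 = 11110010 → 4-byte char #2 = F2 AF 87 95.
Offset 7: leading byte 0xE2 = 11100010 → 3-byte char #3 = E2 97 BA.
Offset 10: leading byte 0xEC = 11101100 → 3-byte char #4 = EC A1 8E.
Offset 13: leading byte 0xE3 = 11100011 → 3-byte char #5 = E3 82 B8.
Offset 16: leading byte 0xF2 = 11110010 → 4-byte char #6 = F2 BD BE 8A.
Offset 20: leading byte 0xE2 = 11100010 → 3-byte char #7 = E2 89 A2.
Offset 23: leading byte 0xEB = 11101011 → 3-byte char #8 = EB 8A AC.
Offset 26: leading byte 0xF0 = 11110000 → 4-byte char #9 = F0 9D 94 9F.
Offset 30: leading byte 0xED = 11101101 → 3-byte char #10 = ED 86 AC.
Leading byte 0xED = 11101101 matches 1110xxxx → 3-byte sequence.
Byte 1: 0xED = 11101101, payload 1101 (4 bits).
Byte 2: 0x86 = 10000110 (10xxxxxx ✓), payload 000110.
Byte 3: 0xAC = 10101100 (10xxxxxx ✓), payload 101100.
Concatenate: 1101000110101100 = 0xD1AC (16 bits → U+D1AC).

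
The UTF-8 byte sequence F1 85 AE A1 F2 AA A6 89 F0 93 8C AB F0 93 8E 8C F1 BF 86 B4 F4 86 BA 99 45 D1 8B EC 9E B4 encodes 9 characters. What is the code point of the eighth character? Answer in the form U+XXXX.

Offset 0: leading byte 0xF1 = 11110001 → 4-byte char #1 = F1 85 AE A1.
Offset 4: leading byte 0xF2 = 11110010 → 4-byte char #2 = F2 AA A6 89.
Offset 8: leading byte 0xF0 = 11110000 → 4-byte char #3 = F0 93 8C AB.
Offset 12: leading byte 0xF0 = 11110000 → 4-byte char #4 = F0 93 8E 8C.
Offset 16: leading byte 0xF1 = 11110001 → 4-byte char #5 = F1 BF 86 B4.
Offset 20: leading byte 0xF4 = 11110100 → 4-byte char #6 = F4 86 BA 99.
Offset 24: leading byte 0x45 = 01000101 → 1-byte char #7 = 45.
Offset 25: leading byte 0xD1 = 11010001 → 2-byte char #8 = D1 8B.
Leading byte 0xD1 = 11010001 matches 110xxxxx → 2-byte sequence.
Byte 1: 0xD1 = 11010001, payload 10001 (5 bits).
Byte 2: 0x8B = 10001011 (10xxxxxx ✓), payload 001011.
Concatenate: 10001001011 = 0x44B (11 bits → U+044B).

U+044B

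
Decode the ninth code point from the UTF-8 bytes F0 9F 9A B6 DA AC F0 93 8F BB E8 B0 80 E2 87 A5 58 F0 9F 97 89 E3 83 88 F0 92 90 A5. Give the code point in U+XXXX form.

Offset 0: leading byte 0xF0 = 11110000 → 4-byte char #1 = F0 9F 9A B6.
Offset 4: leading byte 0xDA = 11011010 → 2-byte char #2 = DA AC.
Offset 6: leading byte 0xF0 = 11110000 → 4-byte char #3 = F0 93 8F BB.
Offset 10: leading byte 0xE8 = 11101000 → 3-byte char #4 = E8 B0 80.
Offset 13: leading byte 0xE2 = 11100010 → 3-byte char #5 = E2 87 A5.
Offset 16: leading byte 0x58 = 01011000 → 1-byte char #6 = 58.
Offset 17: leading byte 0xF0 = 11110000 → 4-byte char #7 = F0 9F 97 89.
Offset 21: leading byte 0xE3 = 11100011 → 3-byte char #8 = E3 83 88.
Offset 24: leading byte 0xF0 = 11110000 → 4-byte char #9 = F0 92 90 A5.
Leading byte 0xF0 = 11110000 matches 11110xxx → 4-byte sequence.
Byte 1: 0xF0 = 11110000, payload 000 (3 bits).
Byte 2: 0x92 = 10010010 (10xxxxxx ✓), payload 010010.
Byte 3: 0x90 = 10010000 (10xxxxxx ✓), payload 010000.
Byte 4: 0xA5 = 10100101 (10xxxxxx ✓), payload 100101.
Concatenate: 000010010010000100101 = 0x12425 (21 bits → U+12425).

U+12425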